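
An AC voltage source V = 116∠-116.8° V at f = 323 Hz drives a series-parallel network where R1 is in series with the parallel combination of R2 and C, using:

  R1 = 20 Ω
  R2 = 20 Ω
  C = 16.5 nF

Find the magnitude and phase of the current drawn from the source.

Step 1 — Angular frequency: ω = 2π·f = 2π·323 = 2029 rad/s.
Step 2 — Component impedances:
  R1: Z = R = 20 Ω
  R2: Z = R = 20 Ω
  C: Z = 1/(jωC) = -j/(ω·C) = 0 - j2.986e+04 Ω
Step 3 — Parallel branch: R2 || C = 1/(1/R2 + 1/C) = 20 - j0.01339 Ω.
Step 4 — Series with R1: Z_total = R1 + (R2 || C) = 40 - j0.01339 Ω = 40∠-0.0° Ω.
Step 5 — Source phasor: V = 116∠-116.8° V = -52.3 - j103.5 V.
Step 6 — Ohm's law: I = V / Z_total = (-52.3 - j103.5) / (40 - j0.01339) = -1.307 - j2.589 A.
Step 7 — Convert to polar: |I| = 2.9 A, ∠I = -116.8°.

I = 2.9∠-116.8° A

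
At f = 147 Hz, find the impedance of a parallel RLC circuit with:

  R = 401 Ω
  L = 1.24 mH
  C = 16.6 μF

Step 1 — Angular frequency: ω = 2π·f = 2π·147 = 923.6 rad/s.
Step 2 — Component impedances:
  R: Z = R = 401 Ω
  L: Z = jωL = j·923.6·0.00124 = 0 + j1.145 Ω
  C: Z = 1/(jωC) = -j/(ω·C) = 0 - j65.22 Ω
Step 3 — Parallel combination: 1/Z_total = 1/R + 1/L + 1/C; Z_total = 0.003389 + j1.166 Ω = 1.166∠89.8° Ω.

Z = 0.003389 + j1.166 Ω = 1.166∠89.8° Ω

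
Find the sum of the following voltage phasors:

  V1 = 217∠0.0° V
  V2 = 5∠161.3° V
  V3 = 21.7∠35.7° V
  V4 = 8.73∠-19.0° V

Step 1 — Convert each phasor to rectangular form:
  V1 = 217·(cos(0.0°) + j·sin(0.0°)) = 217 V
  V2 = 5·(cos(161.3°) + j·sin(161.3°)) = -4.736 + j1.603 V
  V3 = 21.7·(cos(35.7°) + j·sin(35.7°)) = 17.62 + j12.66 V
  V4 = 8.73·(cos(-19.0°) + j·sin(-19.0°)) = 8.254 - j2.842 V
Step 2 — Sum components: V_total = 238.1 + j11.42 V.
Step 3 — Convert to polar: |V_total| = 238.4 V, ∠V_total = 2.7°.

V_total = 238.4∠2.7° V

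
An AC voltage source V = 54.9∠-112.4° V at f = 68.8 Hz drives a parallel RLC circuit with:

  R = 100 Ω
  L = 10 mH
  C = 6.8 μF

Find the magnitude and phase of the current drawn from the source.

Step 1 — Angular frequency: ω = 2π·f = 2π·68.8 = 432.3 rad/s.
Step 2 — Component impedances:
  R: Z = R = 100 Ω
  L: Z = jωL = j·432.3·0.01 = 0 + j4.323 Ω
  C: Z = 1/(jωC) = -j/(ω·C) = 0 - j340.2 Ω
Step 3 — Parallel combination: 1/Z_total = 1/R + 1/L + 1/C; Z_total = 0.1913 + j4.37 Ω = 4.374∠87.5° Ω.
Step 4 — Source phasor: V = 54.9∠-112.4° V = -20.92 - j50.76 V.
Step 5 — Ohm's law: I = V / Z_total = (-20.92 - j50.76) / (0.1913 + j4.37) = -11.8 + j4.271 A.
Step 6 — Convert to polar: |I| = 12.55 A, ∠I = 160.1°.

I = 12.55∠160.1° A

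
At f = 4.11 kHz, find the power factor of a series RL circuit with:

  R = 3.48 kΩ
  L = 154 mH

Step 1 — Angular frequency: ω = 2π·f = 2π·4110 = 2.582e+04 rad/s.
Step 2 — Component impedances:
  R: Z = R = 3480 Ω
  L: Z = jωL = j·2.582e+04·0.154 = 0 + j3977 Ω
Step 3 — Series combination: Z_total = R + L = 3480 + j3977 Ω = 5285∠48.8° Ω.
Step 4 — Power factor: PF = cos(φ) = Re(Z)/|Z| = 3480/5285 = 0.6585.
Step 5 — Type: Im(Z) = 3977 ⇒ lagging (phase φ = 48.8°).

PF = 0.6585 (lagging, φ = 48.8°)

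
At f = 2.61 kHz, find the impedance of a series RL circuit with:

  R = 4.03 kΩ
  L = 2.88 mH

Step 1 — Angular frequency: ω = 2π·f = 2π·2610 = 1.64e+04 rad/s.
Step 2 — Component impedances:
  R: Z = R = 4030 Ω
  L: Z = jωL = j·1.64e+04·0.00288 = 0 + j47.23 Ω
Step 3 — Series combination: Z_total = R + L = 4030 + j47.23 Ω = 4030∠0.7° Ω.

Z = 4030 + j47.23 Ω = 4030∠0.7° Ω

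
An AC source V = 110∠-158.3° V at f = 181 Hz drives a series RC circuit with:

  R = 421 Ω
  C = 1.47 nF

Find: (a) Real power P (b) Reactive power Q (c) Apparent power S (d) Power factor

Step 1 — Angular frequency: ω = 2π·f = 2π·181 = 1137 rad/s.
Step 2 — Component impedances:
  R: Z = R = 421 Ω
  C: Z = 1/(jωC) = -j/(ω·C) = 0 - j5.982e+05 Ω
Step 3 — Series combination: Z_total = R + C = 421 - j5.982e+05 Ω = 5.982e+05∠-90.0° Ω.
Step 4 — Source phasor: V = 110∠-158.3° V = -102.2 - j40.67 V.
Step 5 — Current: I = V / Z = 6.787e-05 - j0.0001709 A = 0.0001839∠-68.3° A.
Step 6 — Complex power: S = V·I* = 1.424e-05 - j0.02023 VA.
Step 7 — Real power: P = Re(S) = 1.424e-05 W.
Step 8 — Reactive power: Q = Im(S) = -0.02023 VAR.
Step 9 — Apparent power: |S| = 0.02023 VA.
Step 10 — Power factor: PF = P/|S| = 0.0007038 (leading).

(a) P = 1.424e-05 W  (b) Q = -0.02023 VAR  (c) S = 0.02023 VA  (d) PF = 0.0007038 (leading)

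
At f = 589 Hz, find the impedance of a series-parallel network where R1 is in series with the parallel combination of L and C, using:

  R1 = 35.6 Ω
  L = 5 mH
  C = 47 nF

Step 1 — Angular frequency: ω = 2π·f = 2π·589 = 3701 rad/s.
Step 2 — Component impedances:
  R1: Z = R = 35.6 Ω
  L: Z = jωL = j·3701·0.005 = 0 + j18.5 Ω
  C: Z = 1/(jωC) = -j/(ω·C) = 0 - j5749 Ω
Step 3 — Parallel branch: L || C = 1/(1/L + 1/C) = 0 + j18.56 Ω.
Step 4 — Series with R1: Z_total = R1 + (L || C) = 35.6 + j18.56 Ω = 40.15∠27.5° Ω.

Z = 35.6 + j18.56 Ω = 40.15∠27.5° Ω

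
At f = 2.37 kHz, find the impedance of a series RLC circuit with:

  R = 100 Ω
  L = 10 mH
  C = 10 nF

Step 1 — Angular frequency: ω = 2π·f = 2π·2370 = 1.489e+04 rad/s.
Step 2 — Component impedances:
  R: Z = R = 100 Ω
  L: Z = jωL = j·1.489e+04·0.01 = 0 + j148.9 Ω
  C: Z = 1/(jωC) = -j/(ω·C) = 0 - j6715 Ω
Step 3 — Series combination: Z_total = R + L + C = 100 - j6566 Ω = 6567∠-89.1° Ω.

Z = 100 - j6566 Ω = 6567∠-89.1° Ω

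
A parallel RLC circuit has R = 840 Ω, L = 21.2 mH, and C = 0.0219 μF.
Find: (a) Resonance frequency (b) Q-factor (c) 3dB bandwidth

Step 1 — Resonance: ω₀ = 1/√(LC) = 1/√(0.0212·2.19e-08) = 4.641e+04 rad/s.
Step 2 — f₀ = ω₀/(2π) = 7386 Hz.
Step 3 — Parallel Q: Q = R/(ω₀L) = 840/(4.641e+04·0.0212) = 0.8538.
Step 4 — Bandwidth: Δω = ω₀/Q = 5.436e+04 rad/s; BW = Δω/(2π) = 8652 Hz.

(a) f₀ = 7386 Hz  (b) Q = 0.8538  (c) BW = 8652 Hz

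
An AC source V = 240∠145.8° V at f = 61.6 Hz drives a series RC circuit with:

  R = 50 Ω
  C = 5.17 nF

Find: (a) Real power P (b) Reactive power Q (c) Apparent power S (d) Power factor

Step 1 — Angular frequency: ω = 2π·f = 2π·61.6 = 387 rad/s.
Step 2 — Component impedances:
  R: Z = R = 50 Ω
  C: Z = 1/(jωC) = -j/(ω·C) = 0 - j4.997e+05 Ω
Step 3 — Series combination: Z_total = R + C = 50 - j4.997e+05 Ω = 4.997e+05∠-90.0° Ω.
Step 4 — Source phasor: V = 240∠145.8° V = -198.5 + j134.9 V.
Step 5 — Current: I = V / Z = -0.00027 - j0.0003972 A = 0.0004802∠-124.2° A.
Step 6 — Complex power: S = V·I* = 1.153e-05 - j0.1153 VA.
Step 7 — Real power: P = Re(S) = 1.153e-05 W.
Step 8 — Reactive power: Q = Im(S) = -0.1153 VAR.
Step 9 — Apparent power: |S| = 0.1153 VA.
Step 10 — Power factor: PF = P/|S| = 0.0001001 (leading).

(a) P = 1.153e-05 W  (b) Q = -0.1153 VAR  (c) S = 0.1153 VA  (d) PF = 0.0001001 (leading)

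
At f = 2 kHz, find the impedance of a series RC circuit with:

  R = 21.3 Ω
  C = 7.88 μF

Step 1 — Angular frequency: ω = 2π·f = 2π·2000 = 1.257e+04 rad/s.
Step 2 — Component impedances:
  R: Z = R = 21.3 Ω
  C: Z = 1/(jωC) = -j/(ω·C) = 0 - j10.1 Ω
Step 3 — Series combination: Z_total = R + C = 21.3 - j10.1 Ω = 23.57∠-25.4° Ω.

Z = 21.3 - j10.1 Ω = 23.57∠-25.4° Ω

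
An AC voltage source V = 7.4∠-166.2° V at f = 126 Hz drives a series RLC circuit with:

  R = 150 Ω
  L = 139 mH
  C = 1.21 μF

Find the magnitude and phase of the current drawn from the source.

Step 1 — Angular frequency: ω = 2π·f = 2π·126 = 791.7 rad/s.
Step 2 — Component impedances:
  R: Z = R = 150 Ω
  L: Z = jωL = j·791.7·0.139 = 0 + j110 Ω
  C: Z = 1/(jωC) = -j/(ω·C) = 0 - j1044 Ω
Step 3 — Series combination: Z_total = R + L + C = 150 - j933.9 Ω = 945.8∠-80.9° Ω.
Step 4 — Source phasor: V = 7.4∠-166.2° V = -7.186 - j1.765 V.
Step 5 — Ohm's law: I = V / Z_total = (-7.186 - j1.765) / (150 - j933.9) = 0.0006377 - j0.007798 A.
Step 6 — Convert to polar: |I| = 0.007824 A, ∠I = -85.3°.

I = 0.007824∠-85.3° A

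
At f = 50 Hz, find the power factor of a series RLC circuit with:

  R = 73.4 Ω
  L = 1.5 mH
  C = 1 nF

Step 1 — Angular frequency: ω = 2π·f = 2π·50 = 314.2 rad/s.
Step 2 — Component impedances:
  R: Z = R = 73.4 Ω
  L: Z = jωL = j·314.2·0.0015 = 0 + j0.4712 Ω
  C: Z = 1/(jωC) = -j/(ω·C) = 0 - j3.183e+06 Ω
Step 3 — Series combination: Z_total = R + L + C = 73.4 - j3.183e+06 Ω = 3.183e+06∠-90.0° Ω.
Step 4 — Power factor: PF = cos(φ) = Re(Z)/|Z| = 73.4/3.183e+06 = 2.306e-05.
Step 5 — Type: Im(Z) = -3.183e+06 ⇒ leading (phase φ = -90.0°).

PF = 2.306e-05 (leading, φ = -90.0°)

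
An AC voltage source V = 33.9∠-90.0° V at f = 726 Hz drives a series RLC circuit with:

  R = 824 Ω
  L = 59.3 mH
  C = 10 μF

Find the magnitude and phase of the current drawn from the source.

Step 1 — Angular frequency: ω = 2π·f = 2π·726 = 4562 rad/s.
Step 2 — Component impedances:
  R: Z = R = 824 Ω
  L: Z = jωL = j·4562·0.0593 = 0 + j270.5 Ω
  C: Z = 1/(jωC) = -j/(ω·C) = 0 - j21.92 Ω
Step 3 — Series combination: Z_total = R + L + C = 824 + j248.6 Ω = 860.7∠16.8° Ω.
Step 4 — Source phasor: V = 33.9∠-90.0° V = 0 - j33.9 V.
Step 5 — Ohm's law: I = V / Z_total = (0 - j33.9) / (824 + j248.6) = -0.01138 - j0.03771 A.
Step 6 — Convert to polar: |I| = 0.03939 A, ∠I = -106.8°.

I = 0.03939∠-106.8° A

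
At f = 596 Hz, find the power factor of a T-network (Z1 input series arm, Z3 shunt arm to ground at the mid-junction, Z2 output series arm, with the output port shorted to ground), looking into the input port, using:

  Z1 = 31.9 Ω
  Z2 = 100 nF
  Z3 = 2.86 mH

Step 1 — Angular frequency: ω = 2π·f = 2π·596 = 3745 rad/s.
Step 2 — Component impedances:
  Z1: Z = R = 31.9 Ω
  Z2: Z = 1/(jωC) = -j/(ω·C) = 0 - j2670 Ω
  Z3: Z = jωL = j·3745·0.00286 = 0 + j10.71 Ω
Step 3 — With the output port shorted to ground, the output series arm Z2 runs from the junction to ground; the shunt arm Z3 also runs from the junction to ground. They appear in parallel: Z3 || Z2 = 0 + j10.75 Ω.
Step 4 — Series with input arm Z1: Z_in = Z1 + (Z3 || Z2) = 31.9 + j10.75 Ω = 33.66∠18.6° Ω.
Step 5 — Power factor: PF = cos(φ) = Re(Z)/|Z| = 31.9/33.664 = 0.9476.
Step 6 — Type: Im(Z) = 10.75 ⇒ lagging (phase φ = 18.6°).

PF = 0.9476 (lagging, φ = 18.6°)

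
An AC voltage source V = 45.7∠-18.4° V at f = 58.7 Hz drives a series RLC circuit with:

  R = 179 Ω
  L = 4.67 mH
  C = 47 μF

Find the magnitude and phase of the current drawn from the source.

Step 1 — Angular frequency: ω = 2π·f = 2π·58.7 = 368.8 rad/s.
Step 2 — Component impedances:
  R: Z = R = 179 Ω
  L: Z = jωL = j·368.8·0.00467 = 0 + j1.722 Ω
  C: Z = 1/(jωC) = -j/(ω·C) = 0 - j57.69 Ω
Step 3 — Series combination: Z_total = R + L + C = 179 - j55.97 Ω = 187.5∠-17.4° Ω.
Step 4 — Source phasor: V = 45.7∠-18.4° V = 43.36 - j14.43 V.
Step 5 — Ohm's law: I = V / Z_total = (43.36 - j14.43) / (179 - j55.97) = 0.2436 - j0.004414 A.
Step 6 — Convert to polar: |I| = 0.2437 A, ∠I = -1.0°.

I = 0.2437∠-1.0° A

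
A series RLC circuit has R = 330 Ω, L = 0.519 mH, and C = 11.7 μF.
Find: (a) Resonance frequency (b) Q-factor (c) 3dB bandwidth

Step 1 — Resonance condition Im(Z)=0 gives ω₀ = 1/√(LC).
Step 2 — ω₀ = 1/√(0.000519·1.17e-05) = 1.283e+04 rad/s.
Step 3 — f₀ = ω₀/(2π) = 2042 Hz.
Step 4 — Series Q: Q = ω₀L/R = 1.283e+04·0.000519/330 = 0.02018.
Step 5 — 3dB bandwidth: Δω = ω₀/Q = 6.358e+05 rad/s; BW = Δω/(2π) = 1.012e+05 Hz.

(a) f₀ = 2042 Hz  (b) Q = 0.02018  (c) BW = 1.012e+05 Hz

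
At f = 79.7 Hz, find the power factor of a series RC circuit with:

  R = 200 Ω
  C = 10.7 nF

Step 1 — Angular frequency: ω = 2π·f = 2π·79.7 = 500.8 rad/s.
Step 2 — Component impedances:
  R: Z = R = 200 Ω
  C: Z = 1/(jωC) = -j/(ω·C) = 0 - j1.866e+05 Ω
Step 3 — Series combination: Z_total = R + C = 200 - j1.866e+05 Ω = 1.866e+05∠-89.9° Ω.
Step 4 — Power factor: PF = cos(φ) = Re(Z)/|Z| = 200/1.866e+05 = 0.001072.
Step 5 — Type: Im(Z) = -1.866e+05 ⇒ leading (phase φ = -89.9°).

PF = 0.001072 (leading, φ = -89.9°)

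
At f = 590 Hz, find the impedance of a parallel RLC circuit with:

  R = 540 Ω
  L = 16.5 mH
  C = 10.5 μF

Step 1 — Angular frequency: ω = 2π·f = 2π·590 = 3707 rad/s.
Step 2 — Component impedances:
  R: Z = R = 540 Ω
  L: Z = jωL = j·3707·0.0165 = 0 + j61.17 Ω
  C: Z = 1/(jωC) = -j/(ω·C) = 0 - j25.69 Ω
Step 3 — Parallel combination: 1/Z_total = 1/R + 1/L + 1/C; Z_total = 3.609 - j44 Ω = 44.15∠-85.3° Ω.

Z = 3.609 - j44 Ω = 44.15∠-85.3° Ω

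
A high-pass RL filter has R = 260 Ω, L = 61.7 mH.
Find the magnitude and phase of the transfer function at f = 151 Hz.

Step 1 — Angular frequency: ω = 2π·151 = 948.8 rad/s.
Step 2 — Transfer function: H(jω) = jωL/(R + jωL).
Step 3 — Numerator jωL = j·58.54; denominator R + jωL = 260 + j58.54.
Step 4 — H = 0.04825 + j0.2143.
Step 5 — Magnitude: |H| = 0.2196 (-13.2 dB); phase: φ = 77.3°.

|H| = 0.2196 (-13.2 dB), φ = 77.3°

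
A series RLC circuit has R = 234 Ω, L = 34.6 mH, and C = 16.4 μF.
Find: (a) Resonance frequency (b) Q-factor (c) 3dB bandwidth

Step 1 — Resonance: ω₀ = 1/√(LC) = 1/√(0.0346·1.64e-05) = 1328 rad/s.
Step 2 — f₀ = ω₀/(2π) = 211.3 Hz.
Step 3 — Series Q: Q = ω₀L/R = 1328·0.0346/234 = 0.1963.
Step 4 — Bandwidth: Δω = ω₀/Q = 6763 rad/s; BW = Δω/(2π) = 1076 Hz.

(a) f₀ = 211.3 Hz  (b) Q = 0.1963  (c) BW = 1076 Hz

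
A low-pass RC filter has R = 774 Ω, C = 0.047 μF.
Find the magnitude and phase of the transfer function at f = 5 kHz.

Step 1 — Angular frequency: ω = 2π·5000 = 3.142e+04 rad/s.
Step 2 — Transfer function: H(jω) = 1/(1 + jωRC).
Step 3 — Denominator: 1 + jωRC = 1 + j·3.142e+04·774·4.7e-08 = 1 + j1.143.
Step 4 — H = 0.4336 - j0.4956.
Step 5 — Magnitude: |H| = 0.6585 (-3.6 dB); phase: φ = -48.8°.

|H| = 0.6585 (-3.6 dB), φ = -48.8°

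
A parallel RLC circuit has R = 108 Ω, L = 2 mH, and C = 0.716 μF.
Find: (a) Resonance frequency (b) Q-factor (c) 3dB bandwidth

Step 1 — Resonance: ω₀ = 1/√(LC) = 1/√(0.002·7.16e-07) = 2.643e+04 rad/s.
Step 2 — f₀ = ω₀/(2π) = 4206 Hz.
Step 3 — Parallel Q: Q = R/(ω₀L) = 108/(2.643e+04·0.002) = 2.043.
Step 4 — Bandwidth: Δω = ω₀/Q = 1.293e+04 rad/s; BW = Δω/(2π) = 2058 Hz.

(a) f₀ = 4206 Hz  (b) Q = 2.043  (c) BW = 2058 Hz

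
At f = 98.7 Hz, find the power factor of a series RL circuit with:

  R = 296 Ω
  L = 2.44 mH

Step 1 — Angular frequency: ω = 2π·f = 2π·98.7 = 620.2 rad/s.
Step 2 — Component impedances:
  R: Z = R = 296 Ω
  L: Z = jωL = j·620.2·0.00244 = 0 + j1.513 Ω
Step 3 — Series combination: Z_total = R + L = 296 + j1.513 Ω = 296∠0.3° Ω.
Step 4 — Power factor: PF = cos(φ) = Re(Z)/|Z| = 296/296 = 1.
Step 5 — Type: Im(Z) = 1.513 ⇒ lagging (phase φ = 0.3°).

PF = 1 (lagging, φ = 0.3°)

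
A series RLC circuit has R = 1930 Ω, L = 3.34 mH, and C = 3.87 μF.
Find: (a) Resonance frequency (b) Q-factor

Step 1 — Resonance condition Im(Z)=0 gives ω₀ = 1/√(LC).
Step 2 — ω₀ = 1/√(0.00334·3.87e-06) = 8796 rad/s.
Step 3 — f₀ = ω₀/(2π) = 1400 Hz.
Step 4 — Series Q: Q = ω₀L/R = 8796·0.00334/1930 = 0.01522.

(a) f₀ = 1400 Hz  (b) Q = 0.01522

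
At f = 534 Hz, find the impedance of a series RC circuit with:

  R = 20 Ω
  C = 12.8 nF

Step 1 — Angular frequency: ω = 2π·f = 2π·534 = 3355 rad/s.
Step 2 — Component impedances:
  R: Z = R = 20 Ω
  C: Z = 1/(jωC) = -j/(ω·C) = 0 - j2.328e+04 Ω
Step 3 — Series combination: Z_total = R + C = 20 - j2.328e+04 Ω = 2.328e+04∠-90.0° Ω.

Z = 20 - j2.328e+04 Ω = 2.328e+04∠-90.0° Ω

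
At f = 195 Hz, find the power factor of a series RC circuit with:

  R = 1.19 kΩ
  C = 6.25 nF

Step 1 — Angular frequency: ω = 2π·f = 2π·195 = 1225 rad/s.
Step 2 — Component impedances:
  R: Z = R = 1190 Ω
  C: Z = 1/(jωC) = -j/(ω·C) = 0 - j1.306e+05 Ω
Step 3 — Series combination: Z_total = R + C = 1190 - j1.306e+05 Ω = 1.306e+05∠-89.5° Ω.
Step 4 — Power factor: PF = cos(φ) = Re(Z)/|Z| = 1190/1.306e+05 = 0.009112.
Step 5 — Type: Im(Z) = -1.306e+05 ⇒ leading (phase φ = -89.5°).

PF = 0.009112 (leading, φ = -89.5°)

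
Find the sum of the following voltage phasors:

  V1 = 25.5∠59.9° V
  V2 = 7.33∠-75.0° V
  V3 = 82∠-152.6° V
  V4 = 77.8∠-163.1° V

Step 1 — Convert each phasor to rectangular form:
  V1 = 25.5·(cos(59.9°) + j·sin(59.9°)) = 12.79 + j22.06 V
  V2 = 7.33·(cos(-75.0°) + j·sin(-75.0°)) = 1.897 - j7.08 V
  V3 = 82·(cos(-152.6°) + j·sin(-152.6°)) = -72.8 - j37.74 V
  V4 = 77.8·(cos(-163.1°) + j·sin(-163.1°)) = -74.44 - j22.62 V
Step 2 — Sum components: V_total = -132.6 - j45.37 V.
Step 3 — Convert to polar: |V_total| = 140.1 V, ∠V_total = -161.1°.

V_total = 140.1∠-161.1° V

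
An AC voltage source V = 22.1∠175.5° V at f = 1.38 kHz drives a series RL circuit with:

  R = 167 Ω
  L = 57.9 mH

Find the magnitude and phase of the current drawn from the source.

Step 1 — Angular frequency: ω = 2π·f = 2π·1380 = 8671 rad/s.
Step 2 — Component impedances:
  R: Z = R = 167 Ω
  L: Z = jωL = j·8671·0.0579 = 0 + j502 Ω
Step 3 — Series combination: Z_total = R + L = 167 + j502 Ω = 529.1∠71.6° Ω.
Step 4 — Source phasor: V = 22.1∠175.5° V = -22.03 + j1.734 V.
Step 5 — Ohm's law: I = V / Z_total = (-22.03 + j1.734) / (167 + j502) = -0.01003 + j0.04055 A.
Step 6 — Convert to polar: |I| = 0.04177 A, ∠I = 103.9°.

I = 0.04177∠103.9° A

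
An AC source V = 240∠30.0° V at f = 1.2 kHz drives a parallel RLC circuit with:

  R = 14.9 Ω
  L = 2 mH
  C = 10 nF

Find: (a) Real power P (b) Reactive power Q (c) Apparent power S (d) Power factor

Step 1 — Angular frequency: ω = 2π·f = 2π·1200 = 7540 rad/s.
Step 2 — Component impedances:
  R: Z = R = 14.9 Ω
  L: Z = jωL = j·7540·0.002 = 0 + j15.08 Ω
  C: Z = 1/(jωC) = -j/(ω·C) = 0 - j1.326e+04 Ω
Step 3 — Parallel combination: 1/Z_total = 1/R + 1/L + 1/C; Z_total = 7.548 + j7.449 Ω = 10.6∠44.6° Ω.
Step 4 — Source phasor: V = 240∠30.0° V = 207.8 + j120 V.
Step 5 — Current: I = V / Z = 21.9 - j5.714 A = 22.63∠-14.6° A.
Step 6 — Complex power: S = V·I* = 3866 + j3815 VA.
Step 7 — Real power: P = Re(S) = 3866 W.
Step 8 — Reactive power: Q = Im(S) = 3815 VAR.
Step 9 — Apparent power: |S| = 5432 VA.
Step 10 — Power factor: PF = P/|S| = 0.7117 (lagging).

(a) P = 3866 W  (b) Q = 3815 VAR  (c) S = 5432 VA  (d) PF = 0.7117 (lagging)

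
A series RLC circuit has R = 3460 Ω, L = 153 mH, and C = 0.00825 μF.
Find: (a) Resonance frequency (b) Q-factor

Step 1 — Resonance condition Im(Z)=0 gives ω₀ = 1/√(LC).
Step 2 — ω₀ = 1/√(0.153·8.25e-09) = 2.815e+04 rad/s.
Step 3 — f₀ = ω₀/(2π) = 4480 Hz.
Step 4 — Series Q: Q = ω₀L/R = 2.815e+04·0.153/3460 = 1.245.

(a) f₀ = 4480 Hz  (b) Q = 1.245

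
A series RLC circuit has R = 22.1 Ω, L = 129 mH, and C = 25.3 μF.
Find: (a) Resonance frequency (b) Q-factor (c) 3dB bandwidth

Step 1 — Resonance condition Im(Z)=0 gives ω₀ = 1/√(LC).
Step 2 — ω₀ = 1/√(0.129·2.53e-05) = 553.5 rad/s.
Step 3 — f₀ = ω₀/(2π) = 88.1 Hz.
Step 4 — Series Q: Q = ω₀L/R = 553.5·0.129/22.1 = 3.231.
Step 5 — 3dB bandwidth: Δω = ω₀/Q = 171.3 rad/s; BW = Δω/(2π) = 27.27 Hz.

(a) f₀ = 88.1 Hz  (b) Q = 3.231  (c) BW = 27.27 Hz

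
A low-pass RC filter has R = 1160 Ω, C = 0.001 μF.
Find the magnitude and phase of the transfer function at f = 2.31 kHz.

Step 1 — Angular frequency: ω = 2π·2310 = 1.451e+04 rad/s.
Step 2 — Transfer function: H(jω) = 1/(1 + jωRC).
Step 3 — Denominator: 1 + jωRC = 1 + j·1.451e+04·1160·1e-09 = 1 + j0.01684.
Step 4 — H = 0.9997 - j0.01683.
Step 5 — Magnitude: |H| = 0.9999 (-0.0 dB); phase: φ = -1.0°.

|H| = 0.9999 (-0.0 dB), φ = -1.0°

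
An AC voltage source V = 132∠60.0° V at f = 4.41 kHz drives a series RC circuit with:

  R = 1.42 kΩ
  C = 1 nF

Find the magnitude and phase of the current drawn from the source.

Step 1 — Angular frequency: ω = 2π·f = 2π·4410 = 2.771e+04 rad/s.
Step 2 — Component impedances:
  R: Z = R = 1420 Ω
  C: Z = 1/(jωC) = -j/(ω·C) = 0 - j3.609e+04 Ω
Step 3 — Series combination: Z_total = R + C = 1420 - j3.609e+04 Ω = 3.612e+04∠-87.7° Ω.
Step 4 — Source phasor: V = 132∠60.0° V = 66 + j114.3 V.
Step 5 — Ohm's law: I = V / Z_total = (66 + j114.3) / (1420 - j3.609e+04) = -0.003091 + j0.00195 A.
Step 6 — Convert to polar: |I| = 0.003655 A, ∠I = 147.7°.

I = 0.003655∠147.7° A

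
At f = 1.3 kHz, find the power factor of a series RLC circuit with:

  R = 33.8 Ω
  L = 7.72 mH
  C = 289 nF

Step 1 — Angular frequency: ω = 2π·f = 2π·1300 = 8168 rad/s.
Step 2 — Component impedances:
  R: Z = R = 33.8 Ω
  L: Z = jωL = j·8168·0.00772 = 0 + j63.06 Ω
  C: Z = 1/(jωC) = -j/(ω·C) = 0 - j423.6 Ω
Step 3 — Series combination: Z_total = R + L + C = 33.8 - j360.6 Ω = 362.1∠-84.6° Ω.
Step 4 — Power factor: PF = cos(φ) = Re(Z)/|Z| = 33.8/362.15 = 0.09333.
Step 5 — Type: Im(Z) = -360.6 ⇒ leading (phase φ = -84.6°).

PF = 0.09333 (leading, φ = -84.6°)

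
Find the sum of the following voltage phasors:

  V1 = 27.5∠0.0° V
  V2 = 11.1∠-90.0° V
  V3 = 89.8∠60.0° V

Step 1 — Convert each phasor to rectangular form:
  V1 = 27.5·(cos(0.0°) + j·sin(0.0°)) = 27.5 V
  V2 = 11.1·(cos(-90.0°) + j·sin(-90.0°)) = 0 - j11.1 V
  V3 = 89.8·(cos(60.0°) + j·sin(60.0°)) = 44.9 + j77.77 V
Step 2 — Sum components: V_total = 72.4 + j66.67 V.
Step 3 — Convert to polar: |V_total| = 98.42 V, ∠V_total = 42.6°.

V_total = 98.42∠42.6° V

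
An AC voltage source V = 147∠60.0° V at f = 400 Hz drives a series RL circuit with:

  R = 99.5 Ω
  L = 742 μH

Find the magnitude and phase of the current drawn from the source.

Step 1 — Angular frequency: ω = 2π·f = 2π·400 = 2513 rad/s.
Step 2 — Component impedances:
  R: Z = R = 99.5 Ω
  L: Z = jωL = j·2513·0.000742 = 0 + j1.865 Ω
Step 3 — Series combination: Z_total = R + L = 99.5 + j1.865 Ω = 99.52∠1.1° Ω.
Step 4 — Source phasor: V = 147∠60.0° V = 73.5 + j127.3 V.
Step 5 — Ohm's law: I = V / Z_total = (73.5 + j127.3) / (99.5 + j1.865) = 0.7624 + j1.265 A.
Step 6 — Convert to polar: |I| = 1.477 A, ∠I = 58.9°.

I = 1.477∠58.9° A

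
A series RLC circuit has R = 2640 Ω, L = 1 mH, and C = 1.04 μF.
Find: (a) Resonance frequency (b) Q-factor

Step 1 — Resonance condition Im(Z)=0 gives ω₀ = 1/√(LC).
Step 2 — ω₀ = 1/√(0.001·1.04e-06) = 3.101e+04 rad/s.
Step 3 — f₀ = ω₀/(2π) = 4935 Hz.
Step 4 — Series Q: Q = ω₀L/R = 3.101e+04·0.001/2640 = 0.01175.

(a) f₀ = 4935 Hz  (b) Q = 0.01175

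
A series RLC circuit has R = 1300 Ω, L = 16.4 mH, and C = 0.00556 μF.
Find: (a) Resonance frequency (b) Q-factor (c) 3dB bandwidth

Step 1 — Resonance condition Im(Z)=0 gives ω₀ = 1/√(LC).
Step 2 — ω₀ = 1/√(0.0164·5.56e-09) = 1.047e+05 rad/s.
Step 3 — f₀ = ω₀/(2π) = 1.667e+04 Hz.
Step 4 — Series Q: Q = ω₀L/R = 1.047e+05·0.0164/1300 = 1.321.
Step 5 — 3dB bandwidth: Δω = ω₀/Q = 7.927e+04 rad/s; BW = Δω/(2π) = 1.262e+04 Hz.

(a) f₀ = 1.667e+04 Hz  (b) Q = 1.321  (c) BW = 1.262e+04 Hz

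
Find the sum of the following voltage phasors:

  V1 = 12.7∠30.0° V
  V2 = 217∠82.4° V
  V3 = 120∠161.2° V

Step 1 — Convert each phasor to rectangular form:
  V1 = 12.7·(cos(30.0°) + j·sin(30.0°)) = 11 + j6.35 V
  V2 = 217·(cos(82.4°) + j·sin(82.4°)) = 28.7 + j215.1 V
  V3 = 120·(cos(161.2°) + j·sin(161.2°)) = -113.6 + j38.67 V
Step 2 — Sum components: V_total = -73.9 + j260.1 V.
Step 3 — Convert to polar: |V_total| = 270.4 V, ∠V_total = 105.9°.

V_total = 270.4∠105.9° V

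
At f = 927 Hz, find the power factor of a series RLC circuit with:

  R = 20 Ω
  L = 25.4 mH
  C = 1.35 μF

Step 1 — Angular frequency: ω = 2π·f = 2π·927 = 5825 rad/s.
Step 2 — Component impedances:
  R: Z = R = 20 Ω
  L: Z = jωL = j·5825·0.0254 = 0 + j147.9 Ω
  C: Z = 1/(jωC) = -j/(ω·C) = 0 - j127.2 Ω
Step 3 — Series combination: Z_total = R + L + C = 20 + j20.77 Ω = 28.83∠46.1° Ω.
Step 4 — Power factor: PF = cos(φ) = Re(Z)/|Z| = 20/28.83 = 0.6937.
Step 5 — Type: Im(Z) = 20.77 ⇒ lagging (phase φ = 46.1°).

PF = 0.6937 (lagging, φ = 46.1°)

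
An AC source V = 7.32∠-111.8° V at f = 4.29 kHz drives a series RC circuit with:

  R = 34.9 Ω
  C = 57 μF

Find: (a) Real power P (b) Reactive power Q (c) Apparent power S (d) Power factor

Step 1 — Angular frequency: ω = 2π·f = 2π·4290 = 2.695e+04 rad/s.
Step 2 — Component impedances:
  R: Z = R = 34.9 Ω
  C: Z = 1/(jωC) = -j/(ω·C) = 0 - j0.6509 Ω
Step 3 — Series combination: Z_total = R + C = 34.9 - j0.6509 Ω = 34.91∠-1.1° Ω.
Step 4 — Source phasor: V = 7.32∠-111.8° V = -2.718 - j6.797 V.
Step 5 — Current: I = V / Z = -0.07423 - j0.1961 A = 0.2097∠-110.7° A.
Step 6 — Complex power: S = V·I* = 1.535 - j0.02862 VA.
Step 7 — Real power: P = Re(S) = 1.535 W.
Step 8 — Reactive power: Q = Im(S) = -0.02862 VAR.
Step 9 — Apparent power: |S| = 1.535 VA.
Step 10 — Power factor: PF = P/|S| = 0.9998 (leading).

(a) P = 1.535 W  (b) Q = -0.02862 VAR  (c) S = 1.535 VA  (d) PF = 0.9998 (leading)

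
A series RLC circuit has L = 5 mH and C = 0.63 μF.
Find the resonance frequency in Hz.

Step 1 — Resonance condition Im(Z)=0 gives ω₀ = 1/√(LC).
Step 2 — ω₀ = 1/√(0.005·6.3e-07) = 1.782e+04 rad/s.
Step 3 — f₀ = ω₀/(2π) = 2836 Hz.

f₀ = 2836 Hz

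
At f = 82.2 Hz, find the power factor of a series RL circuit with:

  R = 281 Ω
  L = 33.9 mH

Step 1 — Angular frequency: ω = 2π·f = 2π·82.2 = 516.5 rad/s.
Step 2 — Component impedances:
  R: Z = R = 281 Ω
  L: Z = jωL = j·516.5·0.0339 = 0 + j17.51 Ω
Step 3 — Series combination: Z_total = R + L = 281 + j17.51 Ω = 281.5∠3.6° Ω.
Step 4 — Power factor: PF = cos(φ) = Re(Z)/|Z| = 281/281.54 = 0.9981.
Step 5 — Type: Im(Z) = 17.51 ⇒ lagging (phase φ = 3.6°).

PF = 0.9981 (lagging, φ = 3.6°)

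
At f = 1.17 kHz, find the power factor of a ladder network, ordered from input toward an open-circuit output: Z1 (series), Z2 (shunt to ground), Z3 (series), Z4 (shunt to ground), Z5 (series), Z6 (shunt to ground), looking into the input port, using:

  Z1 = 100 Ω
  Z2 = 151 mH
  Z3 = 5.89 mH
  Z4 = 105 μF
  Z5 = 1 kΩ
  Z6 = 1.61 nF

Step 1 — Angular frequency: ω = 2π·f = 2π·1170 = 7351 rad/s.
Step 2 — Component impedances:
  Z1: Z = R = 100 Ω
  Z2: Z = jωL = j·7351·0.151 = 0 + j1110 Ω
  Z3: Z = jωL = j·7351·0.00589 = 0 + j43.3 Ω
  Z4: Z = 1/(jωC) = -j/(ω·C) = 0 - j1.296 Ω
  Z5: Z = R = 1000 Ω
  Z6: Z = 1/(jωC) = -j/(ω·C) = 0 - j8.449e+04 Ω
Step 3 — Ladder network (open output): work backward from the far end, alternating series and parallel combinations. Z_in = 100 + j40.47 Ω = 107.9∠22.0° Ω.
Step 4 — Power factor: PF = cos(φ) = Re(Z)/|Z| = 100/107.88 = 0.927.
Step 5 — Type: Im(Z) = 40.47 ⇒ lagging (phase φ = 22.0°).

PF = 0.927 (lagging, φ = 22.0°)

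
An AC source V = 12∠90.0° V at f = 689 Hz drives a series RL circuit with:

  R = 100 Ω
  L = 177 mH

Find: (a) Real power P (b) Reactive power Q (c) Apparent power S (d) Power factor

Step 1 — Angular frequency: ω = 2π·f = 2π·689 = 4329 rad/s.
Step 2 — Component impedances:
  R: Z = R = 100 Ω
  L: Z = jωL = j·4329·0.177 = 0 + j766.3 Ω
Step 3 — Series combination: Z_total = R + L = 100 + j766.3 Ω = 772.8∠82.6° Ω.
Step 4 — Source phasor: V = 12∠90.0° V = 0 + j12 V.
Step 5 — Current: I = V / Z = 0.0154 + j0.00201 A = 0.01553∠7.4° A.
Step 6 — Complex power: S = V·I* = 0.02411 + j0.1848 VA.
Step 7 — Real power: P = Re(S) = 0.02411 W.
Step 8 — Reactive power: Q = Im(S) = 0.1848 VAR.
Step 9 — Apparent power: |S| = 0.1863 VA.
Step 10 — Power factor: PF = P/|S| = 0.1294 (lagging).

(a) P = 0.02411 W  (b) Q = 0.1848 VAR  (c) S = 0.1863 VA  (d) PF = 0.1294 (lagging)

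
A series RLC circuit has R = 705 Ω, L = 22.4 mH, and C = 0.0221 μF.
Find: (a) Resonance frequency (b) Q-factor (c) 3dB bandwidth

Step 1 — Resonance: ω₀ = 1/√(LC) = 1/√(0.0224·2.21e-08) = 4.494e+04 rad/s.
Step 2 — f₀ = ω₀/(2π) = 7153 Hz.
Step 3 — Series Q: Q = ω₀L/R = 4.494e+04·0.0224/705 = 1.428.
Step 4 — Bandwidth: Δω = ω₀/Q = 3.147e+04 rad/s; BW = Δω/(2π) = 5009 Hz.

(a) f₀ = 7153 Hz  (b) Q = 1.428  (c) BW = 5009 Hz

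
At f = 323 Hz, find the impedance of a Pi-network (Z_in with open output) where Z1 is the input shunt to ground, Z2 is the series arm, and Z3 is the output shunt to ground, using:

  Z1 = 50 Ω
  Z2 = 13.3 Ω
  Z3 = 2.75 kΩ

Step 1 — Angular frequency: ω = 2π·f = 2π·323 = 2029 rad/s.
Step 2 — Component impedances:
  Z1: Z = R = 50 Ω
  Z2: Z = R = 13.3 Ω
  Z3: Z = R = 2750 Ω
Step 3 — With open output, the series arm Z2 and the output shunt Z3 appear in series to ground: Z2 + Z3 = 2763 Ω.
Step 4 — Parallel with input shunt Z1: Z_in = Z1 || (Z2 + Z3) = 49.11 Ω = 49.11∠0.0° Ω.

Z = 49.11 Ω = 49.11∠0.0° Ω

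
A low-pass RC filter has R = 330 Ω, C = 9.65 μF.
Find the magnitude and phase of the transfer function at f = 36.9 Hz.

Step 1 — Angular frequency: ω = 2π·36.9 = 231.8 rad/s.
Step 2 — Transfer function: H(jω) = 1/(1 + jωRC).
Step 3 — Denominator: 1 + jωRC = 1 + j·231.8·330·9.65e-06 = 1 + j0.7383.
Step 4 — H = 0.6472 - j0.4778.
Step 5 — Magnitude: |H| = 0.8045 (-1.9 dB); phase: φ = -36.4°.

|H| = 0.8045 (-1.9 dB), φ = -36.4°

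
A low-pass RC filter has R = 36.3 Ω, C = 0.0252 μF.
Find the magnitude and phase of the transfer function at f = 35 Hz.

Step 1 — Angular frequency: ω = 2π·35 = 219.9 rad/s.
Step 2 — Transfer function: H(jω) = 1/(1 + jωRC).
Step 3 — Denominator: 1 + jωRC = 1 + j·219.9·36.3·2.52e-08 = 1 + j0.0002012.
Step 4 — H = 1 - j0.0002012.
Step 5 — Magnitude: |H| = 1 (-0.0 dB); phase: φ = -0.0°.

|H| = 1 (-0.0 dB), φ = -0.0°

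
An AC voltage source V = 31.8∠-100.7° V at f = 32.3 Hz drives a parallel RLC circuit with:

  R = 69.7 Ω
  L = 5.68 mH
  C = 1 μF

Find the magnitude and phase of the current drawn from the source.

Step 1 — Angular frequency: ω = 2π·f = 2π·32.3 = 202.9 rad/s.
Step 2 — Component impedances:
  R: Z = R = 69.7 Ω
  L: Z = jωL = j·202.9·0.00568 = 0 + j1.153 Ω
  C: Z = 1/(jωC) = -j/(ω·C) = 0 - j4927 Ω
Step 3 — Parallel combination: 1/Z_total = 1/R + 1/L + 1/C; Z_total = 0.01907 + j1.153 Ω = 1.153∠89.1° Ω.
Step 4 — Source phasor: V = 31.8∠-100.7° V = -5.904 - j31.25 V.
Step 5 — Ohm's law: I = V / Z_total = (-5.904 - j31.25) / (0.01907 + j1.153) = -27.19 + j4.672 A.
Step 6 — Convert to polar: |I| = 27.58 A, ∠I = 170.2°.

I = 27.58∠170.2° A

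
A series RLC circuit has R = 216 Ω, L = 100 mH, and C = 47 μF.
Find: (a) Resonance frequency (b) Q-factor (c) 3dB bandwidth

Step 1 — Resonance: ω₀ = 1/√(LC) = 1/√(0.1·4.7e-05) = 461.3 rad/s.
Step 2 — f₀ = ω₀/(2π) = 73.41 Hz.
Step 3 — Series Q: Q = ω₀L/R = 461.3·0.1/216 = 0.2135.
Step 4 — Bandwidth: Δω = ω₀/Q = 2160 rad/s; BW = Δω/(2π) = 343.8 Hz.

(a) f₀ = 73.41 Hz  (b) Q = 0.2135  (c) BW = 343.8 Hz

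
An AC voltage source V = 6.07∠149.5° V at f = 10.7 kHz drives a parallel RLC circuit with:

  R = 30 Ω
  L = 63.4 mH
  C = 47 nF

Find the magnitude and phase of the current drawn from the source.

Step 1 — Angular frequency: ω = 2π·f = 2π·1.07e+04 = 6.723e+04 rad/s.
Step 2 — Component impedances:
  R: Z = R = 30 Ω
  L: Z = jωL = j·6.723e+04·0.0634 = 0 + j4262 Ω
  C: Z = 1/(jωC) = -j/(ω·C) = 0 - j316.5 Ω
Step 3 — Parallel combination: 1/Z_total = 1/R + 1/L + 1/C; Z_total = 29.77 - j2.613 Ω = 29.89∠-5.0° Ω.
Step 4 — Source phasor: V = 6.07∠149.5° V = -5.23 + j3.081 V.
Step 5 — Ohm's law: I = V / Z_total = (-5.23 + j3.081) / (29.77 - j2.613) = -0.1833 + j0.08739 A.
Step 6 — Convert to polar: |I| = 0.2031 A, ∠I = 154.5°.

I = 0.2031∠154.5° A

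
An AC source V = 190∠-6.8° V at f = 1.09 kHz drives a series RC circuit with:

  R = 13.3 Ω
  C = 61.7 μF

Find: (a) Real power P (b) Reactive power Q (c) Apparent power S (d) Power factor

Step 1 — Angular frequency: ω = 2π·f = 2π·1090 = 6849 rad/s.
Step 2 — Component impedances:
  R: Z = R = 13.3 Ω
  C: Z = 1/(jωC) = -j/(ω·C) = 0 - j2.367 Ω
Step 3 — Series combination: Z_total = R + C = 13.3 - j2.367 Ω = 13.51∠-10.1° Ω.
Step 4 — Source phasor: V = 190∠-6.8° V = 188.7 - j22.5 V.
Step 5 — Current: I = V / Z = 14.04 + j0.807 A = 14.06∠3.3° A.
Step 6 — Complex power: S = V·I* = 2631 - j468.1 VA.
Step 7 — Real power: P = Re(S) = 2631 W.
Step 8 — Reactive power: Q = Im(S) = -468.1 VAR.
Step 9 — Apparent power: |S| = 2672 VA.
Step 10 — Power factor: PF = P/|S| = 0.9845 (leading).

(a) P = 2631 W  (b) Q = -468.1 VAR  (c) S = 2672 VA  (d) PF = 0.9845 (leading)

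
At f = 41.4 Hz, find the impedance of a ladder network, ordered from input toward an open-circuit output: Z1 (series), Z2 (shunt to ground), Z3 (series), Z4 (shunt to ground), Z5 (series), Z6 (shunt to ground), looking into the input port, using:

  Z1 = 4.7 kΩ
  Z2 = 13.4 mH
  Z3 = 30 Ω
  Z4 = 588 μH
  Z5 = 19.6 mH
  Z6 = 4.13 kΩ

Step 1 — Angular frequency: ω = 2π·f = 2π·41.4 = 260.1 rad/s.
Step 2 — Component impedances:
  Z1: Z = R = 4700 Ω
  Z2: Z = jωL = j·260.1·0.0134 = 0 + j3.486 Ω
  Z3: Z = R = 30 Ω
  Z4: Z = jωL = j·260.1·0.000588 = 0 + j0.153 Ω
  Z5: Z = jωL = j·260.1·0.0196 = 0 + j5.098 Ω
  Z6: Z = R = 4130 Ω
Step 3 — Ladder network (open output): work backward from the far end, alternating series and parallel combinations. Z_in = 4700 + j3.437 Ω = 4700∠0.0° Ω.

Z = 4700 + j3.437 Ω = 4700∠0.0° Ω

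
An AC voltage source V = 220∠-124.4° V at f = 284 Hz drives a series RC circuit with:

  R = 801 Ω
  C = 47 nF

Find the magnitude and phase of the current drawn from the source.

Step 1 — Angular frequency: ω = 2π·f = 2π·284 = 1784 rad/s.
Step 2 — Component impedances:
  R: Z = R = 801 Ω
  C: Z = 1/(jωC) = -j/(ω·C) = 0 - j1.192e+04 Ω
Step 3 — Series combination: Z_total = R + C = 801 - j1.192e+04 Ω = 1.195e+04∠-86.2° Ω.
Step 4 — Source phasor: V = 220∠-124.4° V = -124.3 - j181.5 V.
Step 5 — Ohm's law: I = V / Z_total = (-124.3 - j181.5) / (801 - j1.192e+04) = 0.01446 - j0.0114 A.
Step 6 — Convert to polar: |I| = 0.01841 A, ∠I = -38.2°.

I = 0.01841∠-38.2° A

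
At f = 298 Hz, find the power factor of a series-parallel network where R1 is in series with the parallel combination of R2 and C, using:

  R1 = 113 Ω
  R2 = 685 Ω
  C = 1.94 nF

Step 1 — Angular frequency: ω = 2π·f = 2π·298 = 1872 rad/s.
Step 2 — Component impedances:
  R1: Z = R = 113 Ω
  R2: Z = R = 685 Ω
  C: Z = 1/(jωC) = -j/(ω·C) = 0 - j2.753e+05 Ω
Step 3 — Parallel branch: R2 || C = 1/(1/R2 + 1/C) = 685 - j1.704 Ω.
Step 4 — Series with R1: Z_total = R1 + (R2 || C) = 798 - j1.704 Ω = 798∠-0.1° Ω.
Step 5 — Power factor: PF = cos(φ) = Re(Z)/|Z| = 798/798 = 1.
Step 6 — Type: Im(Z) = -1.704 ⇒ leading (phase φ = -0.1°).

PF = 1 (leading, φ = -0.1°)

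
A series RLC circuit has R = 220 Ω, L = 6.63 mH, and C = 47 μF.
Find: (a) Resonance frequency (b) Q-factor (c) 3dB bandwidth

Step 1 — Resonance condition Im(Z)=0 gives ω₀ = 1/√(LC).
Step 2 — ω₀ = 1/√(0.00663·4.7e-05) = 1791 rad/s.
Step 3 — f₀ = ω₀/(2π) = 285.1 Hz.
Step 4 — Series Q: Q = ω₀L/R = 1791·0.00663/220 = 0.05399.
Step 5 — 3dB bandwidth: Δω = ω₀/Q = 3.318e+04 rad/s; BW = Δω/(2π) = 5281 Hz.

(a) f₀ = 285.1 Hz  (b) Q = 0.05399  (c) BW = 5281 Hz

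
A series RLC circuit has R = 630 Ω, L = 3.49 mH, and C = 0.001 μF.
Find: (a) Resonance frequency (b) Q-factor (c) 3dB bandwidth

Step 1 — Resonance: ω₀ = 1/√(LC) = 1/√(0.00349·1e-09) = 5.353e+05 rad/s.
Step 2 — f₀ = ω₀/(2π) = 8.519e+04 Hz.
Step 3 — Series Q: Q = ω₀L/R = 5.353e+05·0.00349/630 = 2.965.
Step 4 — Bandwidth: Δω = ω₀/Q = 1.805e+05 rad/s; BW = Δω/(2π) = 2.873e+04 Hz.

(a) f₀ = 8.519e+04 Hz  (b) Q = 2.965  (c) BW = 2.873e+04 Hz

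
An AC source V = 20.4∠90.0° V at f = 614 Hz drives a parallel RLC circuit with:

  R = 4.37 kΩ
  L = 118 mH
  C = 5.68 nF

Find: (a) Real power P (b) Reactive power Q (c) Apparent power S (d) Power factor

Step 1 — Angular frequency: ω = 2π·f = 2π·614 = 3858 rad/s.
Step 2 — Component impedances:
  R: Z = R = 4370 Ω
  L: Z = jωL = j·3858·0.118 = 0 + j455.2 Ω
  C: Z = 1/(jωC) = -j/(ω·C) = 0 - j4.564e+04 Ω
Step 3 — Parallel combination: 1/Z_total = 1/R + 1/L + 1/C; Z_total = 47.85 + j454.8 Ω = 457.3∠84.0° Ω.
Step 4 — Source phasor: V = 20.4∠90.0° V = 0 + j20.4 V.
Step 5 — Current: I = V / Z = 0.04437 + j0.004668 A = 0.04461∠6.0° A.
Step 6 — Complex power: S = V·I* = 0.09523 + j0.9051 VA.
Step 7 — Real power: P = Re(S) = 0.09523 W.
Step 8 — Reactive power: Q = Im(S) = 0.9051 VAR.
Step 9 — Apparent power: |S| = 0.9101 VA.
Step 10 — Power factor: PF = P/|S| = 0.1046 (lagging).

(a) P = 0.09523 W  (b) Q = 0.9051 VAR  (c) S = 0.9101 VA  (d) PF = 0.1046 (lagging)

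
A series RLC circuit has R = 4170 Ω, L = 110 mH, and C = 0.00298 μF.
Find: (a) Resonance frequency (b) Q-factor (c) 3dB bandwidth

Step 1 — Resonance condition Im(Z)=0 gives ω₀ = 1/√(LC).
Step 2 — ω₀ = 1/√(0.11·2.98e-09) = 5.523e+04 rad/s.
Step 3 — f₀ = ω₀/(2π) = 8791 Hz.
Step 4 — Series Q: Q = ω₀L/R = 5.523e+04·0.11/4170 = 1.457.
Step 5 — 3dB bandwidth: Δω = ω₀/Q = 3.791e+04 rad/s; BW = Δω/(2π) = 6033 Hz.

(a) f₀ = 8791 Hz  (b) Q = 1.457  (c) BW = 6033 Hz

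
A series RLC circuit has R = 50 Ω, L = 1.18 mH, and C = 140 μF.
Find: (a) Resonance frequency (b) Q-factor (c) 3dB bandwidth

Step 1 — Resonance: ω₀ = 1/√(LC) = 1/√(0.00118·0.00014) = 2460 rad/s.
Step 2 — f₀ = ω₀/(2π) = 391.6 Hz.
Step 3 — Series Q: Q = ω₀L/R = 2460·0.00118/50 = 0.05806.
Step 4 — Bandwidth: Δω = ω₀/Q = 4.237e+04 rad/s; BW = Δω/(2π) = 6744 Hz.

(a) f₀ = 391.6 Hz  (b) Q = 0.05806  (c) BW = 6744 Hz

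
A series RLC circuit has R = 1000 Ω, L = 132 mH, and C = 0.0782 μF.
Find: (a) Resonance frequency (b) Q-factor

Step 1 — Resonance condition Im(Z)=0 gives ω₀ = 1/√(LC).
Step 2 — ω₀ = 1/√(0.132·7.82e-08) = 9843 rad/s.
Step 3 — f₀ = ω₀/(2π) = 1566 Hz.
Step 4 — Series Q: Q = ω₀L/R = 9843·0.132/1000 = 1.299.

(a) f₀ = 1566 Hz  (b) Q = 1.299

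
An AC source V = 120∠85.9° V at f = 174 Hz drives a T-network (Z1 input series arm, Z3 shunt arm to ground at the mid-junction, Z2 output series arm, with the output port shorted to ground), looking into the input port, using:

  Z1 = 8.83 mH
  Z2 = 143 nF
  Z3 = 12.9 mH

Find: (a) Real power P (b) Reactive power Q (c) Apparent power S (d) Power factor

Step 1 — Angular frequency: ω = 2π·f = 2π·174 = 1093 rad/s.
Step 2 — Component impedances:
  Z1: Z = jωL = j·1093·0.00883 = 0 + j9.654 Ω
  Z2: Z = 1/(jωC) = -j/(ω·C) = 0 - j6396 Ω
  Z3: Z = jωL = j·1093·0.0129 = 0 + j14.1 Ω
Step 3 — With the output port shorted to ground, the output series arm Z2 runs from the junction to ground; the shunt arm Z3 also runs from the junction to ground. They appear in parallel: Z3 || Z2 = 0 + j14.13 Ω.
Step 4 — Series with input arm Z1: Z_in = Z1 + (Z3 || Z2) = 0 + j23.79 Ω = 23.79∠90.0° Ω.
Step 5 — Source phasor: V = 120∠85.9° V = 8.58 + j119.7 V.
Step 6 — Current: I = V / Z = 5.032 - j0.3607 A = 5.045∠-4.1° A.
Step 7 — Complex power: S = V·I* = 0 + j605.3 VA.
Step 8 — Real power: P = Re(S) = 0 W.
Step 9 — Reactive power: Q = Im(S) = 605.3 VAR.
Step 10 — Apparent power: |S| = 605.3 VA.
Step 11 — Power factor: PF = P/|S| = 0 (lagging).

(a) P = 0 W  (b) Q = 605.3 VAR  (c) S = 605.3 VA  (d) PF = 0 (lagging)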